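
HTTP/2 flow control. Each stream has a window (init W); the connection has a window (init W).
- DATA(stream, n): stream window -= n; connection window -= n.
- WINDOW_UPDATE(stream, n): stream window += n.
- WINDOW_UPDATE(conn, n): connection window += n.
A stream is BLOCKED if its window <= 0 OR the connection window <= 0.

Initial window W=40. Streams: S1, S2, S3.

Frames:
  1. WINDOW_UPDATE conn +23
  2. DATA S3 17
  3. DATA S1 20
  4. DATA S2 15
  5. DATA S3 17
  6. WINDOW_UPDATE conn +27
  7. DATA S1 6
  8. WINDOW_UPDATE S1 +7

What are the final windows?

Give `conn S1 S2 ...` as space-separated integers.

Answer: 15 21 25 6

Derivation:
Op 1: conn=63 S1=40 S2=40 S3=40 blocked=[]
Op 2: conn=46 S1=40 S2=40 S3=23 blocked=[]
Op 3: conn=26 S1=20 S2=40 S3=23 blocked=[]
Op 4: conn=11 S1=20 S2=25 S3=23 blocked=[]
Op 5: conn=-6 S1=20 S2=25 S3=6 blocked=[1, 2, 3]
Op 6: conn=21 S1=20 S2=25 S3=6 blocked=[]
Op 7: conn=15 S1=14 S2=25 S3=6 blocked=[]
Op 8: conn=15 S1=21 S2=25 S3=6 blocked=[]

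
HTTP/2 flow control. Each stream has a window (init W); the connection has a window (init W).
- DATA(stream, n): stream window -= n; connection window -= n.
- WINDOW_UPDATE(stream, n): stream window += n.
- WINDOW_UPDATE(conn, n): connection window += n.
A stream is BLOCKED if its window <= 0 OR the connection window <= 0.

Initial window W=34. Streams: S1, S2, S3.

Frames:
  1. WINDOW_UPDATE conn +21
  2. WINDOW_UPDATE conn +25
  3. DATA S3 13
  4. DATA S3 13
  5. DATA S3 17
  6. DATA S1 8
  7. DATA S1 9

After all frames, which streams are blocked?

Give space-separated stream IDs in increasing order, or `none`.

Answer: S3

Derivation:
Op 1: conn=55 S1=34 S2=34 S3=34 blocked=[]
Op 2: conn=80 S1=34 S2=34 S3=34 blocked=[]
Op 3: conn=67 S1=34 S2=34 S3=21 blocked=[]
Op 4: conn=54 S1=34 S2=34 S3=8 blocked=[]
Op 5: conn=37 S1=34 S2=34 S3=-9 blocked=[3]
Op 6: conn=29 S1=26 S2=34 S3=-9 blocked=[3]
Op 7: conn=20 S1=17 S2=34 S3=-9 blocked=[3]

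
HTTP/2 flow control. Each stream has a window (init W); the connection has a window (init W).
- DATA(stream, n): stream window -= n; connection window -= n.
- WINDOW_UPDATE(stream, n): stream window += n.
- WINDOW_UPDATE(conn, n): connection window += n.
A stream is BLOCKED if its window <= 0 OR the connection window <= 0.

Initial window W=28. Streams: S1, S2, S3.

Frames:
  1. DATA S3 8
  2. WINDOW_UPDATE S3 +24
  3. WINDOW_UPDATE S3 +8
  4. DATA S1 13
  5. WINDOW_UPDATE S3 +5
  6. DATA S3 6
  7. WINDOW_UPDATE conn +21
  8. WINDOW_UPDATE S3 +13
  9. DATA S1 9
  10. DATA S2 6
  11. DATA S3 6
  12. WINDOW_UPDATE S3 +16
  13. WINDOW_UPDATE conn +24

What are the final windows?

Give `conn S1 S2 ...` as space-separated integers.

Op 1: conn=20 S1=28 S2=28 S3=20 blocked=[]
Op 2: conn=20 S1=28 S2=28 S3=44 blocked=[]
Op 3: conn=20 S1=28 S2=28 S3=52 blocked=[]
Op 4: conn=7 S1=15 S2=28 S3=52 blocked=[]
Op 5: conn=7 S1=15 S2=28 S3=57 blocked=[]
Op 6: conn=1 S1=15 S2=28 S3=51 blocked=[]
Op 7: conn=22 S1=15 S2=28 S3=51 blocked=[]
Op 8: conn=22 S1=15 S2=28 S3=64 blocked=[]
Op 9: conn=13 S1=6 S2=28 S3=64 blocked=[]
Op 10: conn=7 S1=6 S2=22 S3=64 blocked=[]
Op 11: conn=1 S1=6 S2=22 S3=58 blocked=[]
Op 12: conn=1 S1=6 S2=22 S3=74 blocked=[]
Op 13: conn=25 S1=6 S2=22 S3=74 blocked=[]

Answer: 25 6 22 74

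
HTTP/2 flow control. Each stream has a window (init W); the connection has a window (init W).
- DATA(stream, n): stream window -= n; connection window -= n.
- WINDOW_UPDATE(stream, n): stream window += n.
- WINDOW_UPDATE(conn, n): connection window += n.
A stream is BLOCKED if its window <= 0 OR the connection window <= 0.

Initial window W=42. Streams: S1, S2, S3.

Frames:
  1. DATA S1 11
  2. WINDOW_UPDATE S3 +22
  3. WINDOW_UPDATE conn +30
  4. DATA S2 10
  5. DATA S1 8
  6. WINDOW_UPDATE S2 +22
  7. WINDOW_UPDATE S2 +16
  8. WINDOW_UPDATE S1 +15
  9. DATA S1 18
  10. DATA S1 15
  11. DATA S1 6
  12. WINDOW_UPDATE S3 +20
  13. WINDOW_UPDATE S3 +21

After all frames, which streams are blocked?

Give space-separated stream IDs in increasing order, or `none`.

Op 1: conn=31 S1=31 S2=42 S3=42 blocked=[]
Op 2: conn=31 S1=31 S2=42 S3=64 blocked=[]
Op 3: conn=61 S1=31 S2=42 S3=64 blocked=[]
Op 4: conn=51 S1=31 S2=32 S3=64 blocked=[]
Op 5: conn=43 S1=23 S2=32 S3=64 blocked=[]
Op 6: conn=43 S1=23 S2=54 S3=64 blocked=[]
Op 7: conn=43 S1=23 S2=70 S3=64 blocked=[]
Op 8: conn=43 S1=38 S2=70 S3=64 blocked=[]
Op 9: conn=25 S1=20 S2=70 S3=64 blocked=[]
Op 10: conn=10 S1=5 S2=70 S3=64 blocked=[]
Op 11: conn=4 S1=-1 S2=70 S3=64 blocked=[1]
Op 12: conn=4 S1=-1 S2=70 S3=84 blocked=[1]
Op 13: conn=4 S1=-1 S2=70 S3=105 blocked=[1]

Answer: S1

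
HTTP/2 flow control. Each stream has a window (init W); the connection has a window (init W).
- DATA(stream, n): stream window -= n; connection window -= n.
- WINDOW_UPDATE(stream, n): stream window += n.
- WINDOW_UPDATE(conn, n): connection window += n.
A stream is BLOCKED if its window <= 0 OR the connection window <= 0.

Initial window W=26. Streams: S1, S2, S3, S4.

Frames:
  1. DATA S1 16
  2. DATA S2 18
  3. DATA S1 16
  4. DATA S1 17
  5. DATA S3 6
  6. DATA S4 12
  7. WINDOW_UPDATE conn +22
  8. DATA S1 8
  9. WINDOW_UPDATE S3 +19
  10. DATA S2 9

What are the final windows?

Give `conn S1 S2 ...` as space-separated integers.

Answer: -54 -31 -1 39 14

Derivation:
Op 1: conn=10 S1=10 S2=26 S3=26 S4=26 blocked=[]
Op 2: conn=-8 S1=10 S2=8 S3=26 S4=26 blocked=[1, 2, 3, 4]
Op 3: conn=-24 S1=-6 S2=8 S3=26 S4=26 blocked=[1, 2, 3, 4]
Op 4: conn=-41 S1=-23 S2=8 S3=26 S4=26 blocked=[1, 2, 3, 4]
Op 5: conn=-47 S1=-23 S2=8 S3=20 S4=26 blocked=[1, 2, 3, 4]
Op 6: conn=-59 S1=-23 S2=8 S3=20 S4=14 blocked=[1, 2, 3, 4]
Op 7: conn=-37 S1=-23 S2=8 S3=20 S4=14 blocked=[1, 2, 3, 4]
Op 8: conn=-45 S1=-31 S2=8 S3=20 S4=14 blocked=[1, 2, 3, 4]
Op 9: conn=-45 S1=-31 S2=8 S3=39 S4=14 blocked=[1, 2, 3, 4]
Op 10: conn=-54 S1=-31 S2=-1 S3=39 S4=14 blocked=[1, 2, 3, 4]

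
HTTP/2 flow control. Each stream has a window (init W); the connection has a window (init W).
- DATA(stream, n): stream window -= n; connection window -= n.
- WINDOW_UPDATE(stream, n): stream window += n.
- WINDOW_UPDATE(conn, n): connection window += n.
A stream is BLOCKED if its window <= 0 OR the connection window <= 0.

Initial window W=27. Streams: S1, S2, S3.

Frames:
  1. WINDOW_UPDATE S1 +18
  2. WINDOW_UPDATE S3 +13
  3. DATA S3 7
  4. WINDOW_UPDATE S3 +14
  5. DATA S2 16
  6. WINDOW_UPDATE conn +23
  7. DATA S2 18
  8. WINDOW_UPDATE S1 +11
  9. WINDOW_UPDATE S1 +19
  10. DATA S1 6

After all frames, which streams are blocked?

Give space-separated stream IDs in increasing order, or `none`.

Answer: S2

Derivation:
Op 1: conn=27 S1=45 S2=27 S3=27 blocked=[]
Op 2: conn=27 S1=45 S2=27 S3=40 blocked=[]
Op 3: conn=20 S1=45 S2=27 S3=33 blocked=[]
Op 4: conn=20 S1=45 S2=27 S3=47 blocked=[]
Op 5: conn=4 S1=45 S2=11 S3=47 blocked=[]
Op 6: conn=27 S1=45 S2=11 S3=47 blocked=[]
Op 7: conn=9 S1=45 S2=-7 S3=47 blocked=[2]
Op 8: conn=9 S1=56 S2=-7 S3=47 blocked=[2]
Op 9: conn=9 S1=75 S2=-7 S3=47 blocked=[2]
Op 10: conn=3 S1=69 S2=-7 S3=47 blocked=[2]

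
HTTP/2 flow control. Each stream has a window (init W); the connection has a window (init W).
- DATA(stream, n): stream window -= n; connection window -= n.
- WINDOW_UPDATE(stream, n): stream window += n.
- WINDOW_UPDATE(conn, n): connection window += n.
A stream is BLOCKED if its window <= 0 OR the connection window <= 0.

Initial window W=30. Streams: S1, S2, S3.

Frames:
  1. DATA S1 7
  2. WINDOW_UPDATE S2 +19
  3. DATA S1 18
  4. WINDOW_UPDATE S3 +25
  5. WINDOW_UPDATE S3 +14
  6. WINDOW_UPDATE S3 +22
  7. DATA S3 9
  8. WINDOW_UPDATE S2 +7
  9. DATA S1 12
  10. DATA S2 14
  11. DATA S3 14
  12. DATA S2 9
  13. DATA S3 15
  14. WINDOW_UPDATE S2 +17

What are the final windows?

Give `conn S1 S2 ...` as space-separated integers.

Op 1: conn=23 S1=23 S2=30 S3=30 blocked=[]
Op 2: conn=23 S1=23 S2=49 S3=30 blocked=[]
Op 3: conn=5 S1=5 S2=49 S3=30 blocked=[]
Op 4: conn=5 S1=5 S2=49 S3=55 blocked=[]
Op 5: conn=5 S1=5 S2=49 S3=69 blocked=[]
Op 6: conn=5 S1=5 S2=49 S3=91 blocked=[]
Op 7: conn=-4 S1=5 S2=49 S3=82 blocked=[1, 2, 3]
Op 8: conn=-4 S1=5 S2=56 S3=82 blocked=[1, 2, 3]
Op 9: conn=-16 S1=-7 S2=56 S3=82 blocked=[1, 2, 3]
Op 10: conn=-30 S1=-7 S2=42 S3=82 blocked=[1, 2, 3]
Op 11: conn=-44 S1=-7 S2=42 S3=68 blocked=[1, 2, 3]
Op 12: conn=-53 S1=-7 S2=33 S3=68 blocked=[1, 2, 3]
Op 13: conn=-68 S1=-7 S2=33 S3=53 blocked=[1, 2, 3]
Op 14: conn=-68 S1=-7 S2=50 S3=53 blocked=[1, 2, 3]

Answer: -68 -7 50 53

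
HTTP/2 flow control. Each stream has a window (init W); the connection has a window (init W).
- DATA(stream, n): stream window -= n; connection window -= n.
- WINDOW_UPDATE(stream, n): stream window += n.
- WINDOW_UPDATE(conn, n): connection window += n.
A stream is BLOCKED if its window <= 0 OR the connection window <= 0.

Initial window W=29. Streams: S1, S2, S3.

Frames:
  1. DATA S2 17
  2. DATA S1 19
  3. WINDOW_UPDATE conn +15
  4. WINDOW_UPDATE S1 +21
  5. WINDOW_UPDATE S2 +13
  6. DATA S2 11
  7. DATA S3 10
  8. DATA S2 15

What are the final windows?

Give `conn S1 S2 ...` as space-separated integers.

Op 1: conn=12 S1=29 S2=12 S3=29 blocked=[]
Op 2: conn=-7 S1=10 S2=12 S3=29 blocked=[1, 2, 3]
Op 3: conn=8 S1=10 S2=12 S3=29 blocked=[]
Op 4: conn=8 S1=31 S2=12 S3=29 blocked=[]
Op 5: conn=8 S1=31 S2=25 S3=29 blocked=[]
Op 6: conn=-3 S1=31 S2=14 S3=29 blocked=[1, 2, 3]
Op 7: conn=-13 S1=31 S2=14 S3=19 blocked=[1, 2, 3]
Op 8: conn=-28 S1=31 S2=-1 S3=19 blocked=[1, 2, 3]

Answer: -28 31 -1 19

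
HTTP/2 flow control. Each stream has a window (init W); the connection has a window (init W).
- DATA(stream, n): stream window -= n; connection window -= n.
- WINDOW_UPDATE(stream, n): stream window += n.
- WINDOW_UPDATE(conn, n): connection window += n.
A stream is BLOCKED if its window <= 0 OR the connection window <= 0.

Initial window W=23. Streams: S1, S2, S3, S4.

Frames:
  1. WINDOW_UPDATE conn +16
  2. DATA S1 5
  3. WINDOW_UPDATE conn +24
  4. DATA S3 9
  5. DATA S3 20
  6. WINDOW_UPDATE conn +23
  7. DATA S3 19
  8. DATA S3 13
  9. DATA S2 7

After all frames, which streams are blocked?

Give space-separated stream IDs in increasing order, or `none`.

Answer: S3

Derivation:
Op 1: conn=39 S1=23 S2=23 S3=23 S4=23 blocked=[]
Op 2: conn=34 S1=18 S2=23 S3=23 S4=23 blocked=[]
Op 3: conn=58 S1=18 S2=23 S3=23 S4=23 blocked=[]
Op 4: conn=49 S1=18 S2=23 S3=14 S4=23 blocked=[]
Op 5: conn=29 S1=18 S2=23 S3=-6 S4=23 blocked=[3]
Op 6: conn=52 S1=18 S2=23 S3=-6 S4=23 blocked=[3]
Op 7: conn=33 S1=18 S2=23 S3=-25 S4=23 blocked=[3]
Op 8: conn=20 S1=18 S2=23 S3=-38 S4=23 blocked=[3]
Op 9: conn=13 S1=18 S2=16 S3=-38 S4=23 blocked=[3]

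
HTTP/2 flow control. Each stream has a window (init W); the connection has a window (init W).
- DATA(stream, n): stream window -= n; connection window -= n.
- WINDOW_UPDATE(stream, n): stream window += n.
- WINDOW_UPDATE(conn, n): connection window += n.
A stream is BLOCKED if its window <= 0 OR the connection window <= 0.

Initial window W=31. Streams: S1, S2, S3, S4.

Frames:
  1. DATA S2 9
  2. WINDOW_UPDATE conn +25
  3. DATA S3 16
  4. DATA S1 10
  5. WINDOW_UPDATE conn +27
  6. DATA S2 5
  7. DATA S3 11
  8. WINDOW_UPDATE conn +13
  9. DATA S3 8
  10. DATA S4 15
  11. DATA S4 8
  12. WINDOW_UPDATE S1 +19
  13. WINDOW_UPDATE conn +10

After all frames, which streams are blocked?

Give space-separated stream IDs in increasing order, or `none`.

Answer: S3

Derivation:
Op 1: conn=22 S1=31 S2=22 S3=31 S4=31 blocked=[]
Op 2: conn=47 S1=31 S2=22 S3=31 S4=31 blocked=[]
Op 3: conn=31 S1=31 S2=22 S3=15 S4=31 blocked=[]
Op 4: conn=21 S1=21 S2=22 S3=15 S4=31 blocked=[]
Op 5: conn=48 S1=21 S2=22 S3=15 S4=31 blocked=[]
Op 6: conn=43 S1=21 S2=17 S3=15 S4=31 blocked=[]
Op 7: conn=32 S1=21 S2=17 S3=4 S4=31 blocked=[]
Op 8: conn=45 S1=21 S2=17 S3=4 S4=31 blocked=[]
Op 9: conn=37 S1=21 S2=17 S3=-4 S4=31 blocked=[3]
Op 10: conn=22 S1=21 S2=17 S3=-4 S4=16 blocked=[3]
Op 11: conn=14 S1=21 S2=17 S3=-4 S4=8 blocked=[3]
Op 12: conn=14 S1=40 S2=17 S3=-4 S4=8 blocked=[3]
Op 13: conn=24 S1=40 S2=17 S3=-4 S4=8 blocked=[3]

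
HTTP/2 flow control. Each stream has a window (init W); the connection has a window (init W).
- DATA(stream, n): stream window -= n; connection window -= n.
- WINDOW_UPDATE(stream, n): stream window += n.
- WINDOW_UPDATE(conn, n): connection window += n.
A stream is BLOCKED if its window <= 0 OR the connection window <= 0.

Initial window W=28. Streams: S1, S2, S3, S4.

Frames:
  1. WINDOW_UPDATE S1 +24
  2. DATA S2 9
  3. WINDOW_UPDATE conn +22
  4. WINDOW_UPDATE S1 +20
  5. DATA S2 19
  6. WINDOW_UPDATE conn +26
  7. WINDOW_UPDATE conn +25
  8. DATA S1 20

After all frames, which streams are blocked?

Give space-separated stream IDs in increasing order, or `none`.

Op 1: conn=28 S1=52 S2=28 S3=28 S4=28 blocked=[]
Op 2: conn=19 S1=52 S2=19 S3=28 S4=28 blocked=[]
Op 3: conn=41 S1=52 S2=19 S3=28 S4=28 blocked=[]
Op 4: conn=41 S1=72 S2=19 S3=28 S4=28 blocked=[]
Op 5: conn=22 S1=72 S2=0 S3=28 S4=28 blocked=[2]
Op 6: conn=48 S1=72 S2=0 S3=28 S4=28 blocked=[2]
Op 7: conn=73 S1=72 S2=0 S3=28 S4=28 blocked=[2]
Op 8: conn=53 S1=52 S2=0 S3=28 S4=28 blocked=[2]

Answer: S2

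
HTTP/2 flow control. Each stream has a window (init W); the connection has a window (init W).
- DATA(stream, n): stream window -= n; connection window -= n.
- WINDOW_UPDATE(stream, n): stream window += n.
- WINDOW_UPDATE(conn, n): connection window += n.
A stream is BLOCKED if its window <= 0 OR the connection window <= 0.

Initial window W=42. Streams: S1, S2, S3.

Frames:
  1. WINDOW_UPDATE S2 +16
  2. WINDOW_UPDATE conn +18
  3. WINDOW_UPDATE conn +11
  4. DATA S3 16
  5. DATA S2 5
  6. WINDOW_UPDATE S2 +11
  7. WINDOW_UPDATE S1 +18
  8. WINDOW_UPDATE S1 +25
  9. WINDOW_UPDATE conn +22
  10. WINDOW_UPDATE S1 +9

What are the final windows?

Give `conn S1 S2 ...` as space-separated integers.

Answer: 72 94 64 26

Derivation:
Op 1: conn=42 S1=42 S2=58 S3=42 blocked=[]
Op 2: conn=60 S1=42 S2=58 S3=42 blocked=[]
Op 3: conn=71 S1=42 S2=58 S3=42 blocked=[]
Op 4: conn=55 S1=42 S2=58 S3=26 blocked=[]
Op 5: conn=50 S1=42 S2=53 S3=26 blocked=[]
Op 6: conn=50 S1=42 S2=64 S3=26 blocked=[]
Op 7: conn=50 S1=60 S2=64 S3=26 blocked=[]
Op 8: conn=50 S1=85 S2=64 S3=26 blocked=[]
Op 9: conn=72 S1=85 S2=64 S3=26 blocked=[]
Op 10: conn=72 S1=94 S2=64 S3=26 blocked=[]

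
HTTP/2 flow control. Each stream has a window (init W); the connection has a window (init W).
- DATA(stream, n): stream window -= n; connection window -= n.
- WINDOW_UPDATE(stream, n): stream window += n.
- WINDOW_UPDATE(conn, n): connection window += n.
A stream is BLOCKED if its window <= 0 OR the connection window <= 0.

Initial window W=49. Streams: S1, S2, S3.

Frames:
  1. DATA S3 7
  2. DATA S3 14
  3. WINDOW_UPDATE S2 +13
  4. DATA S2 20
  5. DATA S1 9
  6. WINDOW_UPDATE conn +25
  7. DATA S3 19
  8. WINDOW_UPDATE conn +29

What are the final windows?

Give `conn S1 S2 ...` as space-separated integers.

Op 1: conn=42 S1=49 S2=49 S3=42 blocked=[]
Op 2: conn=28 S1=49 S2=49 S3=28 blocked=[]
Op 3: conn=28 S1=49 S2=62 S3=28 blocked=[]
Op 4: conn=8 S1=49 S2=42 S3=28 blocked=[]
Op 5: conn=-1 S1=40 S2=42 S3=28 blocked=[1, 2, 3]
Op 6: conn=24 S1=40 S2=42 S3=28 blocked=[]
Op 7: conn=5 S1=40 S2=42 S3=9 blocked=[]
Op 8: conn=34 S1=40 S2=42 S3=9 blocked=[]

Answer: 34 40 42 9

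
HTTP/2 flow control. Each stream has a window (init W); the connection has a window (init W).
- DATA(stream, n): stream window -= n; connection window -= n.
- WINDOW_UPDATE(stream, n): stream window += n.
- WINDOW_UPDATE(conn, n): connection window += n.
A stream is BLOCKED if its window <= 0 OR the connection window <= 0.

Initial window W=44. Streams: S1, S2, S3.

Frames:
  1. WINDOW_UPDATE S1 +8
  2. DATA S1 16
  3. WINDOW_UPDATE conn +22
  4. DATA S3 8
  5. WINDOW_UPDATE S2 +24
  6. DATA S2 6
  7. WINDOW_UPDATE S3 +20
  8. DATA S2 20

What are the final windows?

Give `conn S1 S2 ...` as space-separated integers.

Answer: 16 36 42 56

Derivation:
Op 1: conn=44 S1=52 S2=44 S3=44 blocked=[]
Op 2: conn=28 S1=36 S2=44 S3=44 blocked=[]
Op 3: conn=50 S1=36 S2=44 S3=44 blocked=[]
Op 4: conn=42 S1=36 S2=44 S3=36 blocked=[]
Op 5: conn=42 S1=36 S2=68 S3=36 blocked=[]
Op 6: conn=36 S1=36 S2=62 S3=36 blocked=[]
Op 7: conn=36 S1=36 S2=62 S3=56 blocked=[]
Op 8: conn=16 S1=36 S2=42 S3=56 blocked=[]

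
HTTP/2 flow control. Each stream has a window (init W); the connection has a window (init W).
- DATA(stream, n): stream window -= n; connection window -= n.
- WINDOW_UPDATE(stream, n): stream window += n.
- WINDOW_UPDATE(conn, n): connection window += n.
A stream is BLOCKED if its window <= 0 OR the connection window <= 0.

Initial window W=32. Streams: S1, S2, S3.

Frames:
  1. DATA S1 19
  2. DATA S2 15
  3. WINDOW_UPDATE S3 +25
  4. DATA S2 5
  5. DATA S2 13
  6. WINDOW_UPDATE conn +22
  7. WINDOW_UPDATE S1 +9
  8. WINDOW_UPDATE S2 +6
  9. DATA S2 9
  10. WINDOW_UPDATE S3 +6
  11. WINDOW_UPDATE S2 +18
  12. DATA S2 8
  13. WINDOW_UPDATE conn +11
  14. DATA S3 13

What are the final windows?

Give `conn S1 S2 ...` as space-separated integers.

Answer: -17 22 6 50

Derivation:
Op 1: conn=13 S1=13 S2=32 S3=32 blocked=[]
Op 2: conn=-2 S1=13 S2=17 S3=32 blocked=[1, 2, 3]
Op 3: conn=-2 S1=13 S2=17 S3=57 blocked=[1, 2, 3]
Op 4: conn=-7 S1=13 S2=12 S3=57 blocked=[1, 2, 3]
Op 5: conn=-20 S1=13 S2=-1 S3=57 blocked=[1, 2, 3]
Op 6: conn=2 S1=13 S2=-1 S3=57 blocked=[2]
Op 7: conn=2 S1=22 S2=-1 S3=57 blocked=[2]
Op 8: conn=2 S1=22 S2=5 S3=57 blocked=[]
Op 9: conn=-7 S1=22 S2=-4 S3=57 blocked=[1, 2, 3]
Op 10: conn=-7 S1=22 S2=-4 S3=63 blocked=[1, 2, 3]
Op 11: conn=-7 S1=22 S2=14 S3=63 blocked=[1, 2, 3]
Op 12: conn=-15 S1=22 S2=6 S3=63 blocked=[1, 2, 3]
Op 13: conn=-4 S1=22 S2=6 S3=63 blocked=[1, 2, 3]
Op 14: conn=-17 S1=22 S2=6 S3=50 blocked=[1, 2, 3]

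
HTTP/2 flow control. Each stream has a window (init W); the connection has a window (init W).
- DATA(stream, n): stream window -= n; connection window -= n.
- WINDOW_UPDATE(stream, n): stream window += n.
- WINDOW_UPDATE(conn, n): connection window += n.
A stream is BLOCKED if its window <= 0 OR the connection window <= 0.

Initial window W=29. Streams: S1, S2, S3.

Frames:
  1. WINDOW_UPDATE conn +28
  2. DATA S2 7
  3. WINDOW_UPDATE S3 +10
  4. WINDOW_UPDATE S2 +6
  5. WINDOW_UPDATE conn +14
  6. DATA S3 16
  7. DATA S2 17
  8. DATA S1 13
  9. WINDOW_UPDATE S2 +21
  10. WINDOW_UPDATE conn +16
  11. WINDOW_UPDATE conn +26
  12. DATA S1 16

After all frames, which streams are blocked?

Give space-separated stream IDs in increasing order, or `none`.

Answer: S1

Derivation:
Op 1: conn=57 S1=29 S2=29 S3=29 blocked=[]
Op 2: conn=50 S1=29 S2=22 S3=29 blocked=[]
Op 3: conn=50 S1=29 S2=22 S3=39 blocked=[]
Op 4: conn=50 S1=29 S2=28 S3=39 blocked=[]
Op 5: conn=64 S1=29 S2=28 S3=39 blocked=[]
Op 6: conn=48 S1=29 S2=28 S3=23 blocked=[]
Op 7: conn=31 S1=29 S2=11 S3=23 blocked=[]
Op 8: conn=18 S1=16 S2=11 S3=23 blocked=[]
Op 9: conn=18 S1=16 S2=32 S3=23 blocked=[]
Op 10: conn=34 S1=16 S2=32 S3=23 blocked=[]
Op 11: conn=60 S1=16 S2=32 S3=23 blocked=[]
Op 12: conn=44 S1=0 S2=32 S3=23 blocked=[1]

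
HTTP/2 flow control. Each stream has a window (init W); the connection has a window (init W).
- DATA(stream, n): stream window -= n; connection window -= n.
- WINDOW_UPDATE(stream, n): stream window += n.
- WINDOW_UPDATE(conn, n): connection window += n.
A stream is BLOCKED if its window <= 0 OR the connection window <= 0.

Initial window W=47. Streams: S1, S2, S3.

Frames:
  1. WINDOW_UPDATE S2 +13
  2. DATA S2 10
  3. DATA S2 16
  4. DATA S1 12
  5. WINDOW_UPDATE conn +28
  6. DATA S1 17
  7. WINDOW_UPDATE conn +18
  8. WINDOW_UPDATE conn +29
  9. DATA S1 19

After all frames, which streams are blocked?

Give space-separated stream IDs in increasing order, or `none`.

Op 1: conn=47 S1=47 S2=60 S3=47 blocked=[]
Op 2: conn=37 S1=47 S2=50 S3=47 blocked=[]
Op 3: conn=21 S1=47 S2=34 S3=47 blocked=[]
Op 4: conn=9 S1=35 S2=34 S3=47 blocked=[]
Op 5: conn=37 S1=35 S2=34 S3=47 blocked=[]
Op 6: conn=20 S1=18 S2=34 S3=47 blocked=[]
Op 7: conn=38 S1=18 S2=34 S3=47 blocked=[]
Op 8: conn=67 S1=18 S2=34 S3=47 blocked=[]
Op 9: conn=48 S1=-1 S2=34 S3=47 blocked=[1]

Answer: S1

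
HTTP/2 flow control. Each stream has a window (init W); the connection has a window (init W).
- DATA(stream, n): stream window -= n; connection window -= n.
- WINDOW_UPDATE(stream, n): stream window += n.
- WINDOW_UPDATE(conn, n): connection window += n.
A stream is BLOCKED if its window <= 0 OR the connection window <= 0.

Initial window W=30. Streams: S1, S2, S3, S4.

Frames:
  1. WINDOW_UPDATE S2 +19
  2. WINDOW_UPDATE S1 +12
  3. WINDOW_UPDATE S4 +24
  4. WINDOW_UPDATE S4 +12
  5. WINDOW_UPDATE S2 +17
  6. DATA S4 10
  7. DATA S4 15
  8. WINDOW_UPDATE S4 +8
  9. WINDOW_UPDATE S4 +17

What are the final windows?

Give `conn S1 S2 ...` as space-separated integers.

Op 1: conn=30 S1=30 S2=49 S3=30 S4=30 blocked=[]
Op 2: conn=30 S1=42 S2=49 S3=30 S4=30 blocked=[]
Op 3: conn=30 S1=42 S2=49 S3=30 S4=54 blocked=[]
Op 4: conn=30 S1=42 S2=49 S3=30 S4=66 blocked=[]
Op 5: conn=30 S1=42 S2=66 S3=30 S4=66 blocked=[]
Op 6: conn=20 S1=42 S2=66 S3=30 S4=56 blocked=[]
Op 7: conn=5 S1=42 S2=66 S3=30 S4=41 blocked=[]
Op 8: conn=5 S1=42 S2=66 S3=30 S4=49 blocked=[]
Op 9: conn=5 S1=42 S2=66 S3=30 S4=66 blocked=[]

Answer: 5 42 66 30 66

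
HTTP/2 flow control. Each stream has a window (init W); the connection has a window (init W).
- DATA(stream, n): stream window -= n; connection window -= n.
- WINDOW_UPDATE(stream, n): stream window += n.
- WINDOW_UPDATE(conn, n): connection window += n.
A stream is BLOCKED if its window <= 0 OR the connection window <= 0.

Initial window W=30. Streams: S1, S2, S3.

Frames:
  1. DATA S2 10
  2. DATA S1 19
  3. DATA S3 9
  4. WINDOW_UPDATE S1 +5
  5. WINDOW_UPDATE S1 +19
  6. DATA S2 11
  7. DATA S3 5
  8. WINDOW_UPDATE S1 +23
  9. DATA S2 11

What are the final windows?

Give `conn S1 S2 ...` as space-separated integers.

Answer: -35 58 -2 16

Derivation:
Op 1: conn=20 S1=30 S2=20 S3=30 blocked=[]
Op 2: conn=1 S1=11 S2=20 S3=30 blocked=[]
Op 3: conn=-8 S1=11 S2=20 S3=21 blocked=[1, 2, 3]
Op 4: conn=-8 S1=16 S2=20 S3=21 blocked=[1, 2, 3]
Op 5: conn=-8 S1=35 S2=20 S3=21 blocked=[1, 2, 3]
Op 6: conn=-19 S1=35 S2=9 S3=21 blocked=[1, 2, 3]
Op 7: conn=-24 S1=35 S2=9 S3=16 blocked=[1, 2, 3]
Op 8: conn=-24 S1=58 S2=9 S3=16 blocked=[1, 2, 3]
Op 9: conn=-35 S1=58 S2=-2 S3=16 blocked=[1, 2, 3]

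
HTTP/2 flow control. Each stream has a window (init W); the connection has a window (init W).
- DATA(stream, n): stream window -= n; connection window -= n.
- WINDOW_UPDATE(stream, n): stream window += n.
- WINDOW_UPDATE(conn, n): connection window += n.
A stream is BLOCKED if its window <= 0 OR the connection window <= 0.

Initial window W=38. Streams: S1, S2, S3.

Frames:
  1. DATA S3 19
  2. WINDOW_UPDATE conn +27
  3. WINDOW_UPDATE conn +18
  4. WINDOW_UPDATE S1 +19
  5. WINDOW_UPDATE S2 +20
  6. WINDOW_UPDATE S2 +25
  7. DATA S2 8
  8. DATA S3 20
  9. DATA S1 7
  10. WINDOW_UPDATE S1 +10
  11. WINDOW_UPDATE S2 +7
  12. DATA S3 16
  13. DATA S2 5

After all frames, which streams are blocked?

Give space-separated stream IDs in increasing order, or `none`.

Op 1: conn=19 S1=38 S2=38 S3=19 blocked=[]
Op 2: conn=46 S1=38 S2=38 S3=19 blocked=[]
Op 3: conn=64 S1=38 S2=38 S3=19 blocked=[]
Op 4: conn=64 S1=57 S2=38 S3=19 blocked=[]
Op 5: conn=64 S1=57 S2=58 S3=19 blocked=[]
Op 6: conn=64 S1=57 S2=83 S3=19 blocked=[]
Op 7: conn=56 S1=57 S2=75 S3=19 blocked=[]
Op 8: conn=36 S1=57 S2=75 S3=-1 blocked=[3]
Op 9: conn=29 S1=50 S2=75 S3=-1 blocked=[3]
Op 10: conn=29 S1=60 S2=75 S3=-1 blocked=[3]
Op 11: conn=29 S1=60 S2=82 S3=-1 blocked=[3]
Op 12: conn=13 S1=60 S2=82 S3=-17 blocked=[3]
Op 13: conn=8 S1=60 S2=77 S3=-17 blocked=[3]

Answer: S3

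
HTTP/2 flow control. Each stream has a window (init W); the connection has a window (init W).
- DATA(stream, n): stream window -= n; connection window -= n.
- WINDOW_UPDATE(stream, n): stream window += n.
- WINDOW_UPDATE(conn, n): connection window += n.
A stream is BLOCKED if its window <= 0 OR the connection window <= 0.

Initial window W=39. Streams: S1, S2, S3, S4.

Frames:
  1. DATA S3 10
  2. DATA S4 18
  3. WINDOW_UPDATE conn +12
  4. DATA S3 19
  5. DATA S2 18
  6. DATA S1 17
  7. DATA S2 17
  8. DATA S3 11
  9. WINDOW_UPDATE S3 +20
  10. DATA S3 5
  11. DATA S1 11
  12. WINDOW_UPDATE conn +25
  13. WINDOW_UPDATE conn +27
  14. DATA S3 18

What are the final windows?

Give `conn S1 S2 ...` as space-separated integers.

Answer: -41 11 4 -4 21

Derivation:
Op 1: conn=29 S1=39 S2=39 S3=29 S4=39 blocked=[]
Op 2: conn=11 S1=39 S2=39 S3=29 S4=21 blocked=[]
Op 3: conn=23 S1=39 S2=39 S3=29 S4=21 blocked=[]
Op 4: conn=4 S1=39 S2=39 S3=10 S4=21 blocked=[]
Op 5: conn=-14 S1=39 S2=21 S3=10 S4=21 blocked=[1, 2, 3, 4]
Op 6: conn=-31 S1=22 S2=21 S3=10 S4=21 blocked=[1, 2, 3, 4]
Op 7: conn=-48 S1=22 S2=4 S3=10 S4=21 blocked=[1, 2, 3, 4]
Op 8: conn=-59 S1=22 S2=4 S3=-1 S4=21 blocked=[1, 2, 3, 4]
Op 9: conn=-59 S1=22 S2=4 S3=19 S4=21 blocked=[1, 2, 3, 4]
Op 10: conn=-64 S1=22 S2=4 S3=14 S4=21 blocked=[1, 2, 3, 4]
Op 11: conn=-75 S1=11 S2=4 S3=14 S4=21 blocked=[1, 2, 3, 4]
Op 12: conn=-50 S1=11 S2=4 S3=14 S4=21 blocked=[1, 2, 3, 4]
Op 13: conn=-23 S1=11 S2=4 S3=14 S4=21 blocked=[1, 2, 3, 4]
Op 14: conn=-41 S1=11 S2=4 S3=-4 S4=21 blocked=[1, 2, 3, 4]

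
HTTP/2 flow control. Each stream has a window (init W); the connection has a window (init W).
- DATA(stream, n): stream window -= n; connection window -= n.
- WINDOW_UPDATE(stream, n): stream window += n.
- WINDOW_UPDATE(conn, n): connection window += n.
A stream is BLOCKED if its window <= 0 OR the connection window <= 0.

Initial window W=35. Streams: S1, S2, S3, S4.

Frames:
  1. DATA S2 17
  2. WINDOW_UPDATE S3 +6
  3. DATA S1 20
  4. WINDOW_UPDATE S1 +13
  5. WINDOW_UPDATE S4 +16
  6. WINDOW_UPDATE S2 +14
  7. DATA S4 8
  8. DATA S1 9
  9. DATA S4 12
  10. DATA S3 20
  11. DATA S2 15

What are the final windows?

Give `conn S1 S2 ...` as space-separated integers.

Answer: -66 19 17 21 31

Derivation:
Op 1: conn=18 S1=35 S2=18 S3=35 S4=35 blocked=[]
Op 2: conn=18 S1=35 S2=18 S3=41 S4=35 blocked=[]
Op 3: conn=-2 S1=15 S2=18 S3=41 S4=35 blocked=[1, 2, 3, 4]
Op 4: conn=-2 S1=28 S2=18 S3=41 S4=35 blocked=[1, 2, 3, 4]
Op 5: conn=-2 S1=28 S2=18 S3=41 S4=51 blocked=[1, 2, 3, 4]
Op 6: conn=-2 S1=28 S2=32 S3=41 S4=51 blocked=[1, 2, 3, 4]
Op 7: conn=-10 S1=28 S2=32 S3=41 S4=43 blocked=[1, 2, 3, 4]
Op 8: conn=-19 S1=19 S2=32 S3=41 S4=43 blocked=[1, 2, 3, 4]
Op 9: conn=-31 S1=19 S2=32 S3=41 S4=31 blocked=[1, 2, 3, 4]
Op 10: conn=-51 S1=19 S2=32 S3=21 S4=31 blocked=[1, 2, 3, 4]
Op 11: conn=-66 S1=19 S2=17 S3=21 S4=31 blocked=[1, 2, 3, 4]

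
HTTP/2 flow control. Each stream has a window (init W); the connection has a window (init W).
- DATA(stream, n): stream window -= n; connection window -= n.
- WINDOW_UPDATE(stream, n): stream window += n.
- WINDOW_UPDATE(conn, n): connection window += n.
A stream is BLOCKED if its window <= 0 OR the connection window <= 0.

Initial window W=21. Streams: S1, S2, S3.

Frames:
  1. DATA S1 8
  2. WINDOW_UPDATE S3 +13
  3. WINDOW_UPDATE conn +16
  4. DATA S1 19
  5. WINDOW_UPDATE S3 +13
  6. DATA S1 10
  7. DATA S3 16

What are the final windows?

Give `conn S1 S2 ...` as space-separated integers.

Op 1: conn=13 S1=13 S2=21 S3=21 blocked=[]
Op 2: conn=13 S1=13 S2=21 S3=34 blocked=[]
Op 3: conn=29 S1=13 S2=21 S3=34 blocked=[]
Op 4: conn=10 S1=-6 S2=21 S3=34 blocked=[1]
Op 5: conn=10 S1=-6 S2=21 S3=47 blocked=[1]
Op 6: conn=0 S1=-16 S2=21 S3=47 blocked=[1, 2, 3]
Op 7: conn=-16 S1=-16 S2=21 S3=31 blocked=[1, 2, 3]

Answer: -16 -16 21 31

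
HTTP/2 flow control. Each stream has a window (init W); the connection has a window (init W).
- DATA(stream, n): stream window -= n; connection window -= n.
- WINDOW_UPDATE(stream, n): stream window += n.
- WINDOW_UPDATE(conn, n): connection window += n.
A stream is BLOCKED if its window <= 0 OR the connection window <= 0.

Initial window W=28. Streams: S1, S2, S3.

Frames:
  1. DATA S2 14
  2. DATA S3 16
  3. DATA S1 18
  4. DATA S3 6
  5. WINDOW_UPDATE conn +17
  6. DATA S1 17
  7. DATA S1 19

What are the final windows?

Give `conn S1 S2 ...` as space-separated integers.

Answer: -45 -26 14 6

Derivation:
Op 1: conn=14 S1=28 S2=14 S3=28 blocked=[]
Op 2: conn=-2 S1=28 S2=14 S3=12 blocked=[1, 2, 3]
Op 3: conn=-20 S1=10 S2=14 S3=12 blocked=[1, 2, 3]
Op 4: conn=-26 S1=10 S2=14 S3=6 blocked=[1, 2, 3]
Op 5: conn=-9 S1=10 S2=14 S3=6 blocked=[1, 2, 3]
Op 6: conn=-26 S1=-7 S2=14 S3=6 blocked=[1, 2, 3]
Op 7: conn=-45 S1=-26 S2=14 S3=6 blocked=[1, 2, 3]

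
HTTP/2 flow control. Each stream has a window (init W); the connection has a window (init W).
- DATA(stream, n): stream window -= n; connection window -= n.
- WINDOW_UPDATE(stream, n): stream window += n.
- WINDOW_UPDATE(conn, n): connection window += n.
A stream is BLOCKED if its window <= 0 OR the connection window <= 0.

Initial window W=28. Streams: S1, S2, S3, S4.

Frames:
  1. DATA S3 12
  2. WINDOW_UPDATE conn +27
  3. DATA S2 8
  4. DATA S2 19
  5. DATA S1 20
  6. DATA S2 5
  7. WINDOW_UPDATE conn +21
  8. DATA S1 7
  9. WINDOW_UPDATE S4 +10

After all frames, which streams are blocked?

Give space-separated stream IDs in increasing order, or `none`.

Op 1: conn=16 S1=28 S2=28 S3=16 S4=28 blocked=[]
Op 2: conn=43 S1=28 S2=28 S3=16 S4=28 blocked=[]
Op 3: conn=35 S1=28 S2=20 S3=16 S4=28 blocked=[]
Op 4: conn=16 S1=28 S2=1 S3=16 S4=28 blocked=[]
Op 5: conn=-4 S1=8 S2=1 S3=16 S4=28 blocked=[1, 2, 3, 4]
Op 6: conn=-9 S1=8 S2=-4 S3=16 S4=28 blocked=[1, 2, 3, 4]
Op 7: conn=12 S1=8 S2=-4 S3=16 S4=28 blocked=[2]
Op 8: conn=5 S1=1 S2=-4 S3=16 S4=28 blocked=[2]
Op 9: conn=5 S1=1 S2=-4 S3=16 S4=38 blocked=[2]

Answer: S2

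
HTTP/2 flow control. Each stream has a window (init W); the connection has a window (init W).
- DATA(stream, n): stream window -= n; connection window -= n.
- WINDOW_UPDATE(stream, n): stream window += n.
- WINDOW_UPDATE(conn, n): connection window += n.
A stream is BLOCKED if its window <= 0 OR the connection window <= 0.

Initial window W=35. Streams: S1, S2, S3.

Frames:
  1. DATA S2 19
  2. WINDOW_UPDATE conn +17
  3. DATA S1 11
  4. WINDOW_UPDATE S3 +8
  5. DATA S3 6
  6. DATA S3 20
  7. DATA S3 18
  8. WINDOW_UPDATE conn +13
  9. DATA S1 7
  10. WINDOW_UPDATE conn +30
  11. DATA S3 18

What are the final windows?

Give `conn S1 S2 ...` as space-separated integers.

Op 1: conn=16 S1=35 S2=16 S3=35 blocked=[]
Op 2: conn=33 S1=35 S2=16 S3=35 blocked=[]
Op 3: conn=22 S1=24 S2=16 S3=35 blocked=[]
Op 4: conn=22 S1=24 S2=16 S3=43 blocked=[]
Op 5: conn=16 S1=24 S2=16 S3=37 blocked=[]
Op 6: conn=-4 S1=24 S2=16 S3=17 blocked=[1, 2, 3]
Op 7: conn=-22 S1=24 S2=16 S3=-1 blocked=[1, 2, 3]
Op 8: conn=-9 S1=24 S2=16 S3=-1 blocked=[1, 2, 3]
Op 9: conn=-16 S1=17 S2=16 S3=-1 blocked=[1, 2, 3]
Op 10: conn=14 S1=17 S2=16 S3=-1 blocked=[3]
Op 11: conn=-4 S1=17 S2=16 S3=-19 blocked=[1, 2, 3]

Answer: -4 17 16 -19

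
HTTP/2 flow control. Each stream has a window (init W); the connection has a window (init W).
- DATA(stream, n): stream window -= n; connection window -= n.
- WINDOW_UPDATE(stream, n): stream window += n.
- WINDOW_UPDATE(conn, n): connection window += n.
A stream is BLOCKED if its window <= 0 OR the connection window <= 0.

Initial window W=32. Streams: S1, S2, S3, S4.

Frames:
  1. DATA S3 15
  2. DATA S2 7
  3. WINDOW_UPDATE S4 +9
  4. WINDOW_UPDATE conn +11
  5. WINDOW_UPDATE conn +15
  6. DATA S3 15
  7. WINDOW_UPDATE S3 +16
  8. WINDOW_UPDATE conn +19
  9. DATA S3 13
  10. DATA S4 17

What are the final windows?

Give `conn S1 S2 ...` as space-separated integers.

Answer: 10 32 25 5 24

Derivation:
Op 1: conn=17 S1=32 S2=32 S3=17 S4=32 blocked=[]
Op 2: conn=10 S1=32 S2=25 S3=17 S4=32 blocked=[]
Op 3: conn=10 S1=32 S2=25 S3=17 S4=41 blocked=[]
Op 4: conn=21 S1=32 S2=25 S3=17 S4=41 blocked=[]
Op 5: conn=36 S1=32 S2=25 S3=17 S4=41 blocked=[]
Op 6: conn=21 S1=32 S2=25 S3=2 S4=41 blocked=[]
Op 7: conn=21 S1=32 S2=25 S3=18 S4=41 blocked=[]
Op 8: conn=40 S1=32 S2=25 S3=18 S4=41 blocked=[]
Op 9: conn=27 S1=32 S2=25 S3=5 S4=41 blocked=[]
Op 10: conn=10 S1=32 S2=25 S3=5 S4=24 blocked=[]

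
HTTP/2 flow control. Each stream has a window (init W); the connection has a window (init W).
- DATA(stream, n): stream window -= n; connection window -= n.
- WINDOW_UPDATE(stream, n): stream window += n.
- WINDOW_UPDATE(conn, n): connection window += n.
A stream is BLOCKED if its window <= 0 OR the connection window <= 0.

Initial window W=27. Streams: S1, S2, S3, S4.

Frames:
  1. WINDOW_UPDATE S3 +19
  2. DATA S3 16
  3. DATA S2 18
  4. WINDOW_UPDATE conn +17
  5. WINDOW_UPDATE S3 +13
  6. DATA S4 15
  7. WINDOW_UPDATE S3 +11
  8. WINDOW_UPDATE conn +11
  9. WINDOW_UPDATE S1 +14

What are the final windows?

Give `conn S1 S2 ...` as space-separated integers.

Op 1: conn=27 S1=27 S2=27 S3=46 S4=27 blocked=[]
Op 2: conn=11 S1=27 S2=27 S3=30 S4=27 blocked=[]
Op 3: conn=-7 S1=27 S2=9 S3=30 S4=27 blocked=[1, 2, 3, 4]
Op 4: conn=10 S1=27 S2=9 S3=30 S4=27 blocked=[]
Op 5: conn=10 S1=27 S2=9 S3=43 S4=27 blocked=[]
Op 6: conn=-5 S1=27 S2=9 S3=43 S4=12 blocked=[1, 2, 3, 4]
Op 7: conn=-5 S1=27 S2=9 S3=54 S4=12 blocked=[1, 2, 3, 4]
Op 8: conn=6 S1=27 S2=9 S3=54 S4=12 blocked=[]
Op 9: conn=6 S1=41 S2=9 S3=54 S4=12 blocked=[]

Answer: 6 41 9 54 12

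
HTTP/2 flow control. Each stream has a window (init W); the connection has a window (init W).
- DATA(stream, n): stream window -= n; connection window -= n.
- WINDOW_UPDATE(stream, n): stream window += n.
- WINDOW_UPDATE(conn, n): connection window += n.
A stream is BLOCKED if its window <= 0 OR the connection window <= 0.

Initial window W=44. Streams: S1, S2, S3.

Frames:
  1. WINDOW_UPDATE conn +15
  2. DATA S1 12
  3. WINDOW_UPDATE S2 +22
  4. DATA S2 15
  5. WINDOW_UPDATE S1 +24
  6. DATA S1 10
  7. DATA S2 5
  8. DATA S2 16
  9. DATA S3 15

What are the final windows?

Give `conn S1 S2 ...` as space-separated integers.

Answer: -14 46 30 29

Derivation:
Op 1: conn=59 S1=44 S2=44 S3=44 blocked=[]
Op 2: conn=47 S1=32 S2=44 S3=44 blocked=[]
Op 3: conn=47 S1=32 S2=66 S3=44 blocked=[]
Op 4: conn=32 S1=32 S2=51 S3=44 blocked=[]
Op 5: conn=32 S1=56 S2=51 S3=44 blocked=[]
Op 6: conn=22 S1=46 S2=51 S3=44 blocked=[]
Op 7: conn=17 S1=46 S2=46 S3=44 blocked=[]
Op 8: conn=1 S1=46 S2=30 S3=44 blocked=[]
Op 9: conn=-14 S1=46 S2=30 S3=29 blocked=[1, 2, 3]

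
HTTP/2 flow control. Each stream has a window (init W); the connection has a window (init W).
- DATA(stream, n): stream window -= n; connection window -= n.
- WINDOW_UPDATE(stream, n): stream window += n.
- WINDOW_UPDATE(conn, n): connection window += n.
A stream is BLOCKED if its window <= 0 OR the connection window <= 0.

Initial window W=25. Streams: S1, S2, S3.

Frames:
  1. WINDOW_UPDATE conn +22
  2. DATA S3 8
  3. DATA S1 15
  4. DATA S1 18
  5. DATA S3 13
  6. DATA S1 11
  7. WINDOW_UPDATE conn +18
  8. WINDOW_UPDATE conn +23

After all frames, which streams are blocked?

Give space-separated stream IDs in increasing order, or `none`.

Answer: S1

Derivation:
Op 1: conn=47 S1=25 S2=25 S3=25 blocked=[]
Op 2: conn=39 S1=25 S2=25 S3=17 blocked=[]
Op 3: conn=24 S1=10 S2=25 S3=17 blocked=[]
Op 4: conn=6 S1=-8 S2=25 S3=17 blocked=[1]
Op 5: conn=-7 S1=-8 S2=25 S3=4 blocked=[1, 2, 3]
Op 6: conn=-18 S1=-19 S2=25 S3=4 blocked=[1, 2, 3]
Op 7: conn=0 S1=-19 S2=25 S3=4 blocked=[1, 2, 3]
Op 8: conn=23 S1=-19 S2=25 S3=4 blocked=[1]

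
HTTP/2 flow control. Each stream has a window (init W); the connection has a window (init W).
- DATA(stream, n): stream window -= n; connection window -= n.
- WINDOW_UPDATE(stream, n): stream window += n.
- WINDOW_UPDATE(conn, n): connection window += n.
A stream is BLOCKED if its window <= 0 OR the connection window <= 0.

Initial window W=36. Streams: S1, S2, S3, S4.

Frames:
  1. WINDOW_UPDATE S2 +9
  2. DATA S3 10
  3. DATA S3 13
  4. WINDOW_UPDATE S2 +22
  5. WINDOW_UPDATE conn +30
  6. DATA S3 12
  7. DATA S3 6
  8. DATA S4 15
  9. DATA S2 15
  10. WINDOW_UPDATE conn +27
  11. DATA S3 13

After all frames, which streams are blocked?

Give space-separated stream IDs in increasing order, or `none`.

Answer: S3

Derivation:
Op 1: conn=36 S1=36 S2=45 S3=36 S4=36 blocked=[]
Op 2: conn=26 S1=36 S2=45 S3=26 S4=36 blocked=[]
Op 3: conn=13 S1=36 S2=45 S3=13 S4=36 blocked=[]
Op 4: conn=13 S1=36 S2=67 S3=13 S4=36 blocked=[]
Op 5: conn=43 S1=36 S2=67 S3=13 S4=36 blocked=[]
Op 6: conn=31 S1=36 S2=67 S3=1 S4=36 blocked=[]
Op 7: conn=25 S1=36 S2=67 S3=-5 S4=36 blocked=[3]
Op 8: conn=10 S1=36 S2=67 S3=-5 S4=21 blocked=[3]
Op 9: conn=-5 S1=36 S2=52 S3=-5 S4=21 blocked=[1, 2, 3, 4]
Op 10: conn=22 S1=36 S2=52 S3=-5 S4=21 blocked=[3]
Op 11: conn=9 S1=36 S2=52 S3=-18 S4=21 blocked=[3]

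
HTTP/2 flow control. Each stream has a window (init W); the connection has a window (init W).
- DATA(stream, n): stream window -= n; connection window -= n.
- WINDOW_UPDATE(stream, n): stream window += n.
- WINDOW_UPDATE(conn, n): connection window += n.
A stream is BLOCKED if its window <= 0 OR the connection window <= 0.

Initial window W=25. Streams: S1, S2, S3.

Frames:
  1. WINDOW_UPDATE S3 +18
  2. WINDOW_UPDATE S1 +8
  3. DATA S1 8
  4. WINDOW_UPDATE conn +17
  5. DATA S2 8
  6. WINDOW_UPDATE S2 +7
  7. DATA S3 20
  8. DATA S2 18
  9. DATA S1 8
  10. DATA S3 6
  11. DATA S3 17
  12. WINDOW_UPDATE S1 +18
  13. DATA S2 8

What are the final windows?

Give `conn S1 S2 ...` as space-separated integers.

Answer: -51 35 -2 0

Derivation:
Op 1: conn=25 S1=25 S2=25 S3=43 blocked=[]
Op 2: conn=25 S1=33 S2=25 S3=43 blocked=[]
Op 3: conn=17 S1=25 S2=25 S3=43 blocked=[]
Op 4: conn=34 S1=25 S2=25 S3=43 blocked=[]
Op 5: conn=26 S1=25 S2=17 S3=43 blocked=[]
Op 6: conn=26 S1=25 S2=24 S3=43 blocked=[]
Op 7: conn=6 S1=25 S2=24 S3=23 blocked=[]
Op 8: conn=-12 S1=25 S2=6 S3=23 blocked=[1, 2, 3]
Op 9: conn=-20 S1=17 S2=6 S3=23 blocked=[1, 2, 3]
Op 10: conn=-26 S1=17 S2=6 S3=17 blocked=[1, 2, 3]
Op 11: conn=-43 S1=17 S2=6 S3=0 blocked=[1, 2, 3]
Op 12: conn=-43 S1=35 S2=6 S3=0 blocked=[1, 2, 3]
Op 13: conn=-51 S1=35 S2=-2 S3=0 blocked=[1, 2, 3]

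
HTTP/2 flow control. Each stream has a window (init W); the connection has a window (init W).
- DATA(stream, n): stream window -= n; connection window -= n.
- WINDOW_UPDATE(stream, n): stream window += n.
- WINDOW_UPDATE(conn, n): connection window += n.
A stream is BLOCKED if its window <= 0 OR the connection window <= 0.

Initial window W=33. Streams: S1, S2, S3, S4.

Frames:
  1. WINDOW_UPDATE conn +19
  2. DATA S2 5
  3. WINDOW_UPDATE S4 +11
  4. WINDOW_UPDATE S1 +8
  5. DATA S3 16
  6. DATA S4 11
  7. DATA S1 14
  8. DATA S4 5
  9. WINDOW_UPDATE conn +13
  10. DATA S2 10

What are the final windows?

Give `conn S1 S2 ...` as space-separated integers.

Op 1: conn=52 S1=33 S2=33 S3=33 S4=33 blocked=[]
Op 2: conn=47 S1=33 S2=28 S3=33 S4=33 blocked=[]
Op 3: conn=47 S1=33 S2=28 S3=33 S4=44 blocked=[]
Op 4: conn=47 S1=41 S2=28 S3=33 S4=44 blocked=[]
Op 5: conn=31 S1=41 S2=28 S3=17 S4=44 blocked=[]
Op 6: conn=20 S1=41 S2=28 S3=17 S4=33 blocked=[]
Op 7: conn=6 S1=27 S2=28 S3=17 S4=33 blocked=[]
Op 8: conn=1 S1=27 S2=28 S3=17 S4=28 blocked=[]
Op 9: conn=14 S1=27 S2=28 S3=17 S4=28 blocked=[]
Op 10: conn=4 S1=27 S2=18 S3=17 S4=28 blocked=[]

Answer: 4 27 18 17 28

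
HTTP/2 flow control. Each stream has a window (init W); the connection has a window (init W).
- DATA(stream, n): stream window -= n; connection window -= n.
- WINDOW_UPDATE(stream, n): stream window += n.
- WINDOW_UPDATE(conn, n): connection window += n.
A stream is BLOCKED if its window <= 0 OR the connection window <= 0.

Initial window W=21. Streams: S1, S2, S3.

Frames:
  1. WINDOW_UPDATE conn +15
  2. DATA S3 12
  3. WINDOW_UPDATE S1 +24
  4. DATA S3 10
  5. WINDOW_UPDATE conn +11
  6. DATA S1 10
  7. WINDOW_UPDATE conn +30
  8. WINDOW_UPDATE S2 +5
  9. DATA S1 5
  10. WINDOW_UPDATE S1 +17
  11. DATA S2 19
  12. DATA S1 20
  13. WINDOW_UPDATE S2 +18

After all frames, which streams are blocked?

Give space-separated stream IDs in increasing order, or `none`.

Op 1: conn=36 S1=21 S2=21 S3=21 blocked=[]
Op 2: conn=24 S1=21 S2=21 S3=9 blocked=[]
Op 3: conn=24 S1=45 S2=21 S3=9 blocked=[]
Op 4: conn=14 S1=45 S2=21 S3=-1 blocked=[3]
Op 5: conn=25 S1=45 S2=21 S3=-1 blocked=[3]
Op 6: conn=15 S1=35 S2=21 S3=-1 blocked=[3]
Op 7: conn=45 S1=35 S2=21 S3=-1 blocked=[3]
Op 8: conn=45 S1=35 S2=26 S3=-1 blocked=[3]
Op 9: conn=40 S1=30 S2=26 S3=-1 blocked=[3]
Op 10: conn=40 S1=47 S2=26 S3=-1 blocked=[3]
Op 11: conn=21 S1=47 S2=7 S3=-1 blocked=[3]
Op 12: conn=1 S1=27 S2=7 S3=-1 blocked=[3]
Op 13: conn=1 S1=27 S2=25 S3=-1 blocked=[3]

Answer: S3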